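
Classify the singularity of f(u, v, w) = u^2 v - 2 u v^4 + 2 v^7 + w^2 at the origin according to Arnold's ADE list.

D8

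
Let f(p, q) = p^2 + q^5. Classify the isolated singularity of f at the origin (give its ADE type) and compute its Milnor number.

Type A_4, Milnor number mu = 4.

The Hessian of f at 0 is [[2, 0], [0, 0]] with rank 1, so corank 1. A Groebner basis of the Jacobian ideal J(f) in C{p,q} is {q^4, p}; counting standard monomials gives mu = 4. Corank 1: A-series; mu = 4 gives A_4.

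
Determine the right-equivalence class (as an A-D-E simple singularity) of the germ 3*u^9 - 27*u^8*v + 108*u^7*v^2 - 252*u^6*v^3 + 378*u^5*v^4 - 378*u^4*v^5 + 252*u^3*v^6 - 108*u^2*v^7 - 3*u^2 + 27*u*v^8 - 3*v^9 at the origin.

The Hessian of f at 0 is [[-6, 0], [0, 0]] with rank 1, so corank 1. A Groebner basis of the Jacobian ideal J(f) in C{u,v} is {v^8, u}; counting standard monomials gives mu = 8. Corank 1: A-series; mu = 8 gives A_8.

A_{8}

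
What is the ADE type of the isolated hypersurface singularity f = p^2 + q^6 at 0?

A_{5}

The Hessian of f at 0 has rank 1. Corank 1: A-series; mu = 5 gives A_5.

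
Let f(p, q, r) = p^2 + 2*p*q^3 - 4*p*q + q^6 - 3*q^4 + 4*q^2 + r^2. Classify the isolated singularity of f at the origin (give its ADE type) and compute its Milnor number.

Type A_3, Milnor number mu = 3.

The Hessian of f at 0 has rank 2. Corank 1: A-series; mu = 3 gives A_3.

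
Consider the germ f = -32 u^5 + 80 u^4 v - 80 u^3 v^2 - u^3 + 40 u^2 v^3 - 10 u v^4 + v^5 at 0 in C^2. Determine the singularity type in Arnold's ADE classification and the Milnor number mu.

Type E_8, Milnor number mu = 8.

The Hessian of f at 0 has rank 0. Corank 2; j^3 = -u^3 is a perfect cube, so E-series; the 5-jet and mu = 8 give E_8.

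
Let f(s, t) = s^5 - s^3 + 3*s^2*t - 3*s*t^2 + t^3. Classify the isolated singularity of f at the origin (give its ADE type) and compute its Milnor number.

The Hessian of f at 0 is [[0, 0], [0, 0]] with rank 0, so corank 2. A Groebner basis of the Jacobian ideal J(f) in C{s,t} is {t^5, s*t^3 - 3*t^4/4, s^2 - 2*s*t + t^2}; counting standard monomials gives mu = 8. Corank 2; j^3 = -(s - t)^3 is a perfect cube, so E-series; the 5-jet and mu = 8 give E_8.

Type E_{8}, Milnor number mu = 8.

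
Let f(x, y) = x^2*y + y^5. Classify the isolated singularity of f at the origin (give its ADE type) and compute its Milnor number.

The Hessian of f at 0 is [[0, 0], [0, 0]] with rank 0, so corank 2. A Groebner basis of the Jacobian ideal J(f) in C{x,y} is {x^2/5 + y^4, x^3, x*y}; counting standard monomials gives mu = 6. Corank 2; j^3 = x^2*y has shape L^2 M (L != M), so D-series; mu = 6 gives D_6.

Type D_{6}, Milnor number mu = 6.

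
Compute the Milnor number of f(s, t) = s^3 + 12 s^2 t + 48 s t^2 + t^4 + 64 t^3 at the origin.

The Hessian of f at 0 has rank 0. Corank 2; j^3 = (s + 4*t)^3 is a perfect cube, so E-series; the 4-jet and mu = 6 give E_6.

6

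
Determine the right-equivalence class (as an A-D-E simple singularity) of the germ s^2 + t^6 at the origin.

The Hessian of f at 0 has rank 1. Corank 1: A-series; mu = 5 gives A_5.

A5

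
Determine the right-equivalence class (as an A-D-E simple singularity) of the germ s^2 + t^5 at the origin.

A_{4}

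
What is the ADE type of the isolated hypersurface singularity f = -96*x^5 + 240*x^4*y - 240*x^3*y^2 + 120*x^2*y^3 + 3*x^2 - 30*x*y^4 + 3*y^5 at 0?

A4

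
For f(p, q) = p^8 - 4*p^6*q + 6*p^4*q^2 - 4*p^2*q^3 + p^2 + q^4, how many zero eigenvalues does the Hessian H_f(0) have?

1

Hessian at 0 has rank 1.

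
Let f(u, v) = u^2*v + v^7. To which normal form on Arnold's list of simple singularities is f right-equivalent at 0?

D_8

The Hessian of f at 0 is [[0, 0], [0, 0]] with rank 0, so corank 2. A Groebner basis of the Jacobian ideal J(f) in C{u,v} is {u^2/7 + v^6, u^3, u*v}; counting standard monomials gives mu = 8. Corank 2; j^3 = u^2*v has shape L^2 M (L != M), so D-series; mu = 8 gives D_8.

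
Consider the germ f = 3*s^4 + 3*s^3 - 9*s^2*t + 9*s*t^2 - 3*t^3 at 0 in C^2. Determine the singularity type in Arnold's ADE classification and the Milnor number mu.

Type E_6, Milnor number mu = 6.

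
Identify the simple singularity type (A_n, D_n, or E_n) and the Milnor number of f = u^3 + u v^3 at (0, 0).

Type E_{7}, Milnor number mu = 7.

The Hessian of f at 0 has rank 0. Corank 2; j^3 = u^3 is a perfect cube, so E-series; the 4-jet and mu = 7 give E_7.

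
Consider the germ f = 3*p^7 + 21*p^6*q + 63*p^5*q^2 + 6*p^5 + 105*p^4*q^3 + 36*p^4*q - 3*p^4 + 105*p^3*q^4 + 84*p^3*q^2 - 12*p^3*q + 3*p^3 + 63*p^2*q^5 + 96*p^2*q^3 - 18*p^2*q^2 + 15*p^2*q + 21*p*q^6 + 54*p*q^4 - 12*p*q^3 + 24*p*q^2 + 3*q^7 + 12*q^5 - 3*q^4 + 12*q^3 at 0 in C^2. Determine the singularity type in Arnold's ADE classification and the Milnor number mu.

Type D_5, Milnor number mu = 5.

The Hessian of f at 0 has rank 0. Corank 2; j^3 = 3*(p + q)*(p + 2*q)^2 has shape L^2 M (L != M), so D-series; mu = 5 gives D_5.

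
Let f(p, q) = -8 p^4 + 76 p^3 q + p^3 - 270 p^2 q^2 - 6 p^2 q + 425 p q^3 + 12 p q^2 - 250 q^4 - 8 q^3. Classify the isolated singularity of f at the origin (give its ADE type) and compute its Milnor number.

The Hessian of f at 0 has rank 0. Corank 2; j^3 = (p - 2*q)^3 is a perfect cube, so E-series; the 4-jet and mu = 7 give E_7.

Type E7, Milnor number mu = 7.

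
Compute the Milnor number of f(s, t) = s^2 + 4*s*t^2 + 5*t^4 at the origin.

3

The Hessian of f at 0 has rank 1. Corank 1: A-series; mu = 3 gives A_3.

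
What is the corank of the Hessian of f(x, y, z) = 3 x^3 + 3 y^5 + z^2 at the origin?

Hessian at 0 has rank 1.

2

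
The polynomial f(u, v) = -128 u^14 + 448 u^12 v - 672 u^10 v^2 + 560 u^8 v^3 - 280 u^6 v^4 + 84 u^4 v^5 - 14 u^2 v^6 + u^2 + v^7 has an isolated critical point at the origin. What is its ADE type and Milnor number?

Type A_6, Milnor number mu = 6.

The Hessian of f at 0 is [[2, 0], [0, 0]] with rank 1, so corank 1. A Groebner basis of the Jacobian ideal J(f) in C{u,v} is {v^6, u}; counting standard monomials gives mu = 6. Corank 1: A-series; mu = 6 gives A_6.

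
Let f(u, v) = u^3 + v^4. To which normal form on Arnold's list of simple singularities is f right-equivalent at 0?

E_6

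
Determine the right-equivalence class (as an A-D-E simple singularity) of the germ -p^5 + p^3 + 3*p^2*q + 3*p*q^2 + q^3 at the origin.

E_8

The Hessian of f at 0 is [[0, 0], [0, 0]] with rank 0, so corank 2. A Groebner basis of the Jacobian ideal J(f) in C{p,q} is {q^5, p*q^3 + 3*q^4/4, p^2 + 2*p*q + q^2}; counting standard monomials gives mu = 8. Corank 2; j^3 = (p + q)^3 is a perfect cube, so E-series; the 5-jet and mu = 8 give E_8.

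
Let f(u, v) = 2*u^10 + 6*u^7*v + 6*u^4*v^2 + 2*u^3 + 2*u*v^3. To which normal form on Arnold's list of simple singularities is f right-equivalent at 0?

E7

The Hessian of f at 0 has rank 0. Corank 2; j^3 = 2*u^3 is a perfect cube, so E-series; the 4-jet and mu = 7 give E_7.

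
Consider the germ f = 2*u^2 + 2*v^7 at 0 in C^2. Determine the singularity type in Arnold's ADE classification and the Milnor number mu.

Type A_6, Milnor number mu = 6.

The Hessian of f at 0 has rank 1. Corank 1: A-series; mu = 6 gives A_6.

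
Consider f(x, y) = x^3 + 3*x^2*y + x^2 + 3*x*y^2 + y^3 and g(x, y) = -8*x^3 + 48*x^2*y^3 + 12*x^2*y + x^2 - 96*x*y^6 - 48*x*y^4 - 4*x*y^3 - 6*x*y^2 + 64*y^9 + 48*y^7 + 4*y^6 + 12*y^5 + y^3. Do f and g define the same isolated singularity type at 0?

Yes.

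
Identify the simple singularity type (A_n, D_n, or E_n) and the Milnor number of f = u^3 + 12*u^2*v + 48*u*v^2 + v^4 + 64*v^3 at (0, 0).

Type E_{6}, Milnor number mu = 6.

The Hessian of f at 0 is [[0, 0], [0, 0]] with rank 0, so corank 2. A Groebner basis of the Jacobian ideal J(f) in C{u,v} is {v^3, u^2 + 8*u*v + 16*v^2}; counting standard monomials gives mu = 6. Corank 2; j^3 = (u + 4*v)^3 is a perfect cube, so E-series; the 4-jet and mu = 6 give E_6.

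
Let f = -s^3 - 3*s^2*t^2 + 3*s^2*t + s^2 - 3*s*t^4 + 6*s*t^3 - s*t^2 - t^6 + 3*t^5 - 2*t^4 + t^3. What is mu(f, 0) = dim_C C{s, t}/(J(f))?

The Hessian of f at 0 has rank 1. Corank 1: A-series; mu = 2 gives A_2.

2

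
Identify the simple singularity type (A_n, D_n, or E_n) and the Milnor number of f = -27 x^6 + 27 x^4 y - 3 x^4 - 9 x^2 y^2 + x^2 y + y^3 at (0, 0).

Type D4, Milnor number mu = 4.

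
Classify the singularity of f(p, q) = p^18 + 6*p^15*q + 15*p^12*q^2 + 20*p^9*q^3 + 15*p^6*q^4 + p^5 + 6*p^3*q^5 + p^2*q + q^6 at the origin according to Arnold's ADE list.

D7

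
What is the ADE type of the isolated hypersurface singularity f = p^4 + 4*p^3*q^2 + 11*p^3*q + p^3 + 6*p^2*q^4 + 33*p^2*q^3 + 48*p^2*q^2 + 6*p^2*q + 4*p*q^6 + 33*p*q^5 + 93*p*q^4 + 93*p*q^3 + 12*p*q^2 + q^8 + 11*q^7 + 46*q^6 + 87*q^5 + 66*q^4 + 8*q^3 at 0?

E_{7}

The Hessian of f at 0 has rank 0. Corank 2; j^3 = (p + 2*q)^3 is a perfect cube, so E-series; the 4-jet and mu = 7 give E_7.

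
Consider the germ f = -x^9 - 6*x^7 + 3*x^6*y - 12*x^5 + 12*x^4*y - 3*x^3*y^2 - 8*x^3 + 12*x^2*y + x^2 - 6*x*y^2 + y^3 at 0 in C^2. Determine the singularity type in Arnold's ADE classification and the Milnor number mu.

The Hessian of f at 0 is [[2, 0], [0, 0]] with rank 1, so corank 1. A Groebner basis of the Jacobian ideal J(f) in C{x,y} is {y^2, x}; counting standard monomials gives mu = 2. Corank 1: A-series; mu = 2 gives A_2.

Type A2, Milnor number mu = 2.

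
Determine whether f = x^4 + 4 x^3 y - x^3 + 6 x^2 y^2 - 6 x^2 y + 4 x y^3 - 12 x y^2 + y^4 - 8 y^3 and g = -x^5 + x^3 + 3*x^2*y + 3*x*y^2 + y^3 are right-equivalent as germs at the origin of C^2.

No.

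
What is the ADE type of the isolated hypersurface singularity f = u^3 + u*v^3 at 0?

E_{7}

The Hessian of f at 0 has rank 0. Corank 2; j^3 = u^3 is a perfect cube, so E-series; the 4-jet and mu = 7 give E_7.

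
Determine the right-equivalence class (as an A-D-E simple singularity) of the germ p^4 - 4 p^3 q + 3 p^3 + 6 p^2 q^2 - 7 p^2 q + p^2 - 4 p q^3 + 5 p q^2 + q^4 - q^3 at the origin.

A2

The Hessian of f at 0 has rank 1. Corank 1: A-series; mu = 2 gives A_2.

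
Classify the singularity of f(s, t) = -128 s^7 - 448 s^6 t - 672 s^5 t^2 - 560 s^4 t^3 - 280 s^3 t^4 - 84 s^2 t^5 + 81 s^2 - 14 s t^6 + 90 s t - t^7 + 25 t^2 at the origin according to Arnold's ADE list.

The Hessian of f at 0 is [[162, 90], [90, 50]] with rank 1, so corank 1. A Groebner basis of the Jacobian ideal J(f) in C{s,t} is {t^6, s + 5*t/9}; counting standard monomials gives mu = 6. Corank 1: A-series; mu = 6 gives A_6.

A_6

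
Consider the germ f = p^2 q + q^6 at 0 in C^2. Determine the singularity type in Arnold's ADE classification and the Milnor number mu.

Type D_7, Milnor number mu = 7.

The Hessian of f at 0 is [[0, 0], [0, 0]] with rank 0, so corank 2. A Groebner basis of the Jacobian ideal J(f) in C{p,q} is {p^2/6 + q^5, p^3, p*q}; counting standard monomials gives mu = 7. Corank 2; j^3 = p^2*q has shape L^2 M (L != M), so D-series; mu = 7 gives D_7.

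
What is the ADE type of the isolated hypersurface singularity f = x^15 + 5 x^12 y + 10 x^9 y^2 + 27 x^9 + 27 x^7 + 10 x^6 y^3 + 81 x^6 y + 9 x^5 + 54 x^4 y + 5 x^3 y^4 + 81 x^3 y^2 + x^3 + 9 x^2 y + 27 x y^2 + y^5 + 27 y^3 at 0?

E8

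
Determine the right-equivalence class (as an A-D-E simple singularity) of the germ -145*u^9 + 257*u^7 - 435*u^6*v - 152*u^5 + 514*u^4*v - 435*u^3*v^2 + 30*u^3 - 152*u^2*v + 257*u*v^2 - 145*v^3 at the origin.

D_4

The Hessian of f at 0 is [[0, 0], [0, 0]] with rank 0, so corank 2. A Groebner basis of the Jacobian ideal J(f) in C{u,v} is {v^3, u^2 - 71*v^2/26, u*v - 43*v^2/26}; counting standard monomials gives mu = 4. Corank 2; j^3 = (3*u - 5*v)*(10*u^2 - 34*u*v + 29*v^2) splits into three distinct lines over C (the quadratic factor has nonzero discriminant), so D_4.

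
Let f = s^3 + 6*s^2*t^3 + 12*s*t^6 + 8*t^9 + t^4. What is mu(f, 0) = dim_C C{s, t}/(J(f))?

The Hessian of f at 0 has rank 0. Corank 2; j^3 = s^3 is a perfect cube, so E-series; the 4-jet and mu = 6 give E_6.

6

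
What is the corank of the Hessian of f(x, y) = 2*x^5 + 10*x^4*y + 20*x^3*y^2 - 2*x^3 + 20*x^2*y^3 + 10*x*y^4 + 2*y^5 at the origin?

2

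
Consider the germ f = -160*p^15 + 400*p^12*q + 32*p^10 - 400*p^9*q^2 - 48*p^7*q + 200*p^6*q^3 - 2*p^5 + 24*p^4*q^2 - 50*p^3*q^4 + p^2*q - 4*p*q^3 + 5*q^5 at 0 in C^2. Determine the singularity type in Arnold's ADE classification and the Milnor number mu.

The Hessian of f at 0 is [[0, 0], [0, 0]] with rank 0, so corank 2. A Groebner basis of the Jacobian ideal J(f) in C{p,q} is {p^3, p^2*q, 2*p^2 + p*q^2, -p*q/2 + q^3}; counting standard monomials gives mu = 6. Corank 2; j^3 = p^2*q has shape L^2 M (L != M), so D-series; mu = 6 gives D_6.

Type D_{6}, Milnor number mu = 6.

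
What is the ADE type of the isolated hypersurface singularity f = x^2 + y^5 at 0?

A_{4}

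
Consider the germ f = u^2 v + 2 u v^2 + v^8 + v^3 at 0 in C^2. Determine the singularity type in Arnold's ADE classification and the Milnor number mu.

Type D_9, Milnor number mu = 9.

The Hessian of f at 0 has rank 0. Corank 2; j^3 = v*(u + v)^2 has shape L^2 M (L != M), so D-series; mu = 9 gives D_9.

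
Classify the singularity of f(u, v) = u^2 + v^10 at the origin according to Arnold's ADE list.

The Hessian of f at 0 is [[2, 0], [0, 0]] with rank 1, so corank 1. A Groebner basis of the Jacobian ideal J(f) in C{u,v} is {v^9, u}; counting standard monomials gives mu = 9. Corank 1: A-series; mu = 9 gives A_9.

A_9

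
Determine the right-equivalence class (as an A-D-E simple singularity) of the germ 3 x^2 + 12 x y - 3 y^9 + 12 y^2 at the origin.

A_{8}

The Hessian of f at 0 is [[6, 12], [12, 24]] with rank 1, so corank 1. A Groebner basis of the Jacobian ideal J(f) in C{x,y} is {y^8, x + 2*y}; counting standard monomials gives mu = 8. Corank 1: A-series; mu = 8 gives A_8.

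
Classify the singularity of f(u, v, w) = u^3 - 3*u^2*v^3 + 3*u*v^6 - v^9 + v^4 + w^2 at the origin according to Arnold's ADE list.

E_{6}

The Hessian of f at 0 has rank 1. Corank 2; j^3 = u^3 is a perfect cube, so E-series; the 4-jet and mu = 6 give E_6.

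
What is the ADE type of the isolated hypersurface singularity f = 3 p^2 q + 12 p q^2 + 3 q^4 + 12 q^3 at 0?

The Hessian of f at 0 has rank 0. Corank 2; j^3 = 3*q*(p + 2*q)^2 has shape L^2 M (L != M), so D-series; mu = 5 gives D_5.

D_5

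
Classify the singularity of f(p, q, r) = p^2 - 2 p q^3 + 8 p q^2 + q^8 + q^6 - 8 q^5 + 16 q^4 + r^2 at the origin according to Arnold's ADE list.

A7

The Hessian of f at 0 is [[2, 0, 0], [0, 0, 0], [0, 0, 2]] with rank 2, so corank 1. A Groebner basis of the Jacobian ideal J(f) in C{p,q,r} is {p^3 + 64*p^2 + 512*p*q^2 + 1024*p*q + 4096*p + 16384*q^2, p^2*q + 8*p^2 + 48*p*q^2 + 64*p*q + 256*p + 1024*q^2, -p + q^3 - 4*q^2, r}; counting standard monomials gives mu = 7. Corank 1: A-series; mu = 7 gives A_7.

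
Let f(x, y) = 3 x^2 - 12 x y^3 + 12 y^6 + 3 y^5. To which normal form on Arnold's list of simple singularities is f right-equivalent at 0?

The Hessian of f at 0 has rank 1. Corank 1: A-series; mu = 4 gives A_4.

A4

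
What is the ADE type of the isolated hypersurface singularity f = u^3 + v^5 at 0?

E8

The Hessian of f at 0 is [[0, 0], [0, 0]] with rank 0, so corank 2. A Groebner basis of the Jacobian ideal J(f) in C{u,v} is {v^4, u^2}; counting standard monomials gives mu = 8. Corank 2; j^3 = u^3 is a perfect cube, so E-series; the 5-jet and mu = 8 give E_8.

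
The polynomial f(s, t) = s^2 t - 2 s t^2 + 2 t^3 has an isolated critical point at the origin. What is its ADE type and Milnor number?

The Hessian of f at 0 is [[0, 0], [0, 0]] with rank 0, so corank 2. A Groebner basis of the Jacobian ideal J(f) in C{s,t} is {t^3, s^2 + 2*t^2, s*t - t^2}; counting standard monomials gives mu = 4. Corank 2; j^3 = t*(s^2 - 2*s*t + 2*t^2) splits into three distinct lines over C (the quadratic factor has nonzero discriminant), so D_4.

Type D_{4}, Milnor number mu = 4.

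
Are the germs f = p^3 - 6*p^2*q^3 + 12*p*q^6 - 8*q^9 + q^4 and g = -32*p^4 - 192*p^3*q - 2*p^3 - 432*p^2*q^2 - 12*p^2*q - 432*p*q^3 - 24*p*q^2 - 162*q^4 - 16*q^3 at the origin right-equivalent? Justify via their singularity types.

The Hessian of f at 0 is [[0, 0], [0, 0]] with rank 0, so corank 2. A Groebner basis of the Jacobian ideal J(f) in C{p,q} is {q^3, p^2}; counting standard monomials gives mu = 6. Corank 2; j^3 = p^3 is a perfect cube, so E-series; the 4-jet and mu = 6 give E_6. The Hessian of g at 0 is [[0, 0], [0, 0]] with rank 0, so corank 2. A Groebner basis of the Jacobian ideal J(g) in C{p,q} is {q^4, p*q^2 + 11*q^3/6, p^2 + 4*p*q + 4*q^2}; counting standard monomials gives mu = 6. Corank 2; j^3 = -2*(p + 2*q)^3 is a perfect cube, so E-series; the 4-jet and mu = 6 give E_6. Both have type E_6, hence right-equivalent.

Yes.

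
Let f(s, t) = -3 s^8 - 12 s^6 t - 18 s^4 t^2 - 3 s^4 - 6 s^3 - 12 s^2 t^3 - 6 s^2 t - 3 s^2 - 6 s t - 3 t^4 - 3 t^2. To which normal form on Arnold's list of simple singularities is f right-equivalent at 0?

A_3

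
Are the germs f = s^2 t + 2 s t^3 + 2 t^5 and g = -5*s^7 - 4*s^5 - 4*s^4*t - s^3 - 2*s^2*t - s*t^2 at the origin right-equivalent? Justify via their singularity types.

The Hessian of f at 0 has rank 0. Corank 2; j^3 = s^2*t has shape L^2 M (L != M), so D-series; mu = 6 gives D_6. The Hessian of g at 0 has rank 0. Corank 2; j^3 = -s*(s + t)^2 has shape L^2 M (L != M), so D-series; mu = 8 gives D_8. f is D_6 but g is D_8, hence not right-equivalent.

No.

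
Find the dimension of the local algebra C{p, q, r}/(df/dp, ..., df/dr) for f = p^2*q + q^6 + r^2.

7

The Hessian of f at 0 is [[0, 0, 0], [0, 0, 0], [0, 0, 2]] with rank 1, so corank 2. A Groebner basis of the Jacobian ideal J(f) in C{p,q,r} is {p^2/6 + q^5, p^3, p*q, r}; counting standard monomials gives mu = 7. Corank 2; j^3 = p^2*q has shape L^2 M (L != M), so D-series; mu = 7 gives D_7.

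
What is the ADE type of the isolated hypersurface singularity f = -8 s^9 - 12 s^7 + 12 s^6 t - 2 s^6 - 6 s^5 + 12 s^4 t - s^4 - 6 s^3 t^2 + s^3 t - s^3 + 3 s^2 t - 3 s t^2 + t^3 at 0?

The Hessian of f at 0 has rank 0. Corank 2; j^3 = -(s - t)^3 is a perfect cube, so E-series; the 4-jet and mu = 7 give E_7.

E_7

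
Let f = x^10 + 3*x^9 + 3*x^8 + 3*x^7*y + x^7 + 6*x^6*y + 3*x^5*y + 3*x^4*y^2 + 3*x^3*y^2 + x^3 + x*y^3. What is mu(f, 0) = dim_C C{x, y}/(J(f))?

The Hessian of f at 0 has rank 0. Corank 2; j^3 = x^3 is a perfect cube, so E-series; the 4-jet and mu = 7 give E_7.

7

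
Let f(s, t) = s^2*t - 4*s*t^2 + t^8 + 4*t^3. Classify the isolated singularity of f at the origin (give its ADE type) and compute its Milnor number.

Type D_{9}, Milnor number mu = 9.

The Hessian of f at 0 has rank 0. Corank 2; j^3 = t*(s - 2*t)^2 has shape L^2 M (L != M), so D-series; mu = 9 gives D_9.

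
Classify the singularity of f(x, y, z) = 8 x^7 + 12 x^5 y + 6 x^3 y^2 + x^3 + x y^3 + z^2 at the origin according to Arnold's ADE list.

E_{7}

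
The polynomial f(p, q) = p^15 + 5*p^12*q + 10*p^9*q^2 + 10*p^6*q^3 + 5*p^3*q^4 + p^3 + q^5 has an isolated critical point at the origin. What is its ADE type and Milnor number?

Type E_{8}, Milnor number mu = 8.

The Hessian of f at 0 has rank 0. Corank 2; j^3 = p^3 is a perfect cube, so E-series; the 5-jet and mu = 8 give E_8.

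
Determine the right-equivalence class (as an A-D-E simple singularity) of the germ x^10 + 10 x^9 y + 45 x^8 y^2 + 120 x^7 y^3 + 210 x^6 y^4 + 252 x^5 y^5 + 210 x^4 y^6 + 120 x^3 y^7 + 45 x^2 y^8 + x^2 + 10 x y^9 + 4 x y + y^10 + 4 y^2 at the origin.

The Hessian of f at 0 is [[2, 4], [4, 8]] with rank 1, so corank 1. A Groebner basis of the Jacobian ideal J(f) in C{x,y} is {y^9, x + 2*y}; counting standard monomials gives mu = 9. Corank 1: A-series; mu = 9 gives A_9.

A9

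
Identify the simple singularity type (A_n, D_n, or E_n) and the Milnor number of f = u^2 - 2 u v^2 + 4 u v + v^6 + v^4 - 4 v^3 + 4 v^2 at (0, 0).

Type A_5, Milnor number mu = 5.

The Hessian of f at 0 has rank 1. Corank 1: A-series; mu = 5 gives A_5.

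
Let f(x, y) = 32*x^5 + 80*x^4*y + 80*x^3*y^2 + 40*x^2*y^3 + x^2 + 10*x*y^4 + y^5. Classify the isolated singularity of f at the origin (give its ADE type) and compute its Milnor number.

The Hessian of f at 0 has rank 1. Corank 1: A-series; mu = 4 gives A_4.

Type A_4, Milnor number mu = 4.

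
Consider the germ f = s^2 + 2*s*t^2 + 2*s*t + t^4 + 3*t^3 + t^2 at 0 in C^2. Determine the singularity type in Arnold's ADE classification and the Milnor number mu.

Type A_{2}, Milnor number mu = 2.

The Hessian of f at 0 has rank 1. Corank 1: A-series; mu = 2 gives A_2.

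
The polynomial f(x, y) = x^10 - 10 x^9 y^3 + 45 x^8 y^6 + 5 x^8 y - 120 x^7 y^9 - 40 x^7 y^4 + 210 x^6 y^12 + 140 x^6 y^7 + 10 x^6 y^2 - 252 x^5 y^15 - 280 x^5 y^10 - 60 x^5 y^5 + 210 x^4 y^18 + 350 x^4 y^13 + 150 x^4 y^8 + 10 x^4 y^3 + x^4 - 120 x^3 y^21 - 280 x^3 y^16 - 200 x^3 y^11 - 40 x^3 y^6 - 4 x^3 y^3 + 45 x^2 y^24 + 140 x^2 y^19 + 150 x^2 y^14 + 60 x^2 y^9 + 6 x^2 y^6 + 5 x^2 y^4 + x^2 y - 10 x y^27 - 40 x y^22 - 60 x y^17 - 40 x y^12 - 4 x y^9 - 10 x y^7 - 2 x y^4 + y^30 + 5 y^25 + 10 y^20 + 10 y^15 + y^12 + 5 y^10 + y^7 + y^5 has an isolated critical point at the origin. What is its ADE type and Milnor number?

The Hessian of f at 0 is [[0, 0], [0, 0]] with rank 0, so corank 2. A Groebner basis of the Jacobian ideal J(f) in C{x,y} is {-x*y + y^4, x*y^2, x^2 + 5*x*y}; counting standard monomials gives mu = 6. Corank 2; j^3 = x^2*y has shape L^2 M (L != M), so D-series; mu = 6 gives D_6.

Type D_6, Milnor number mu = 6.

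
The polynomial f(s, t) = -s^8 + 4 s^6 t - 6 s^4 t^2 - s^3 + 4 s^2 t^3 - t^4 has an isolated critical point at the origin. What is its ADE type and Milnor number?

The Hessian of f at 0 has rank 0. Corank 2; j^3 = -s^3 is a perfect cube, so E-series; the 4-jet and mu = 6 give E_6.

Type E_{6}, Milnor number mu = 6.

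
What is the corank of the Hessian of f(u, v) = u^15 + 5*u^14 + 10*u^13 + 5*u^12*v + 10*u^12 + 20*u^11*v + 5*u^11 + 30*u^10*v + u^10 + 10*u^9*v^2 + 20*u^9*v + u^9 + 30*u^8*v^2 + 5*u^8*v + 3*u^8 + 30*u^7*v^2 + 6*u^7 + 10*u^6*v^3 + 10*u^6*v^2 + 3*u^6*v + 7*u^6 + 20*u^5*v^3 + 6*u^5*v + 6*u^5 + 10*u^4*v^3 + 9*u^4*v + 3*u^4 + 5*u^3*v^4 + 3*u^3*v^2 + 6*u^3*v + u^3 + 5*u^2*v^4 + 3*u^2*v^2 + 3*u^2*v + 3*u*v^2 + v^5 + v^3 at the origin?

The Hessian at 0 is [[0, 0], [0, 0]] of rank 0; hence corank 2.

2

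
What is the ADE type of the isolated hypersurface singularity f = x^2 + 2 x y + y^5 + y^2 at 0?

A_{4}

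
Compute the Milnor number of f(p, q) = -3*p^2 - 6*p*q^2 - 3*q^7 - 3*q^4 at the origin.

The Hessian of f at 0 has rank 1. Corank 1: A-series; mu = 6 gives A_6.

6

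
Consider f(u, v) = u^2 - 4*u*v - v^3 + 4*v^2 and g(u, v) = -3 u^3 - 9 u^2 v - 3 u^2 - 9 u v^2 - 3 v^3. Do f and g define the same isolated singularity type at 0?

The Hessian of f at 0 is [[2, -4], [-4, 8]] with rank 1, so corank 1. A Groebner basis of the Jacobian ideal J(f) in C{u,v} is {v^2, u - 2*v}; counting standard monomials gives mu = 2. Corank 1: A-series; mu = 2 gives A_2. The Hessian of g at 0 is [[-6, 0], [0, 0]] with rank 1, so corank 1. A Groebner basis of the Jacobian ideal J(g) in C{u,v} is {v^2, u}; counting standard monomials gives mu = 2. Corank 1: A-series; mu = 2 gives A_2. Both have type A_2, hence right-equivalent.

Yes.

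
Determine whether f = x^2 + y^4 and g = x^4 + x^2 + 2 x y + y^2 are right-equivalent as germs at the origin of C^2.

Yes.

The Hessian of f at 0 is [[2, 0], [0, 0]] with rank 1, so corank 1. A Groebner basis of the Jacobian ideal J(f) in C{x,y} is {y^3, x}; counting standard monomials gives mu = 3. Corank 1: A-series; mu = 3 gives A_3. The Hessian of g at 0 is [[2, 2], [2, 2]] with rank 1, so corank 1. A Groebner basis of the Jacobian ideal J(g) in C{x,y} is {y^3, x + y}; counting standard monomials gives mu = 3. Corank 1: A-series; mu = 3 gives A_3. Both have type A_3, hence right-equivalent.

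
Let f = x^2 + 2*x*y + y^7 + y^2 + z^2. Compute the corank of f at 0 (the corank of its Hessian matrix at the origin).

1

Hessian at 0 has rank 2.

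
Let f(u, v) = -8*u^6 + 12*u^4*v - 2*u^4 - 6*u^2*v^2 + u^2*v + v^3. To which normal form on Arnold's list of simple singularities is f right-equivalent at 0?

D4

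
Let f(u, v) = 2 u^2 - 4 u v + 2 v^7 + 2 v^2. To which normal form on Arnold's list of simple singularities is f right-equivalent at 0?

A6

The Hessian of f at 0 has rank 1. Corank 1: A-series; mu = 6 gives A_6.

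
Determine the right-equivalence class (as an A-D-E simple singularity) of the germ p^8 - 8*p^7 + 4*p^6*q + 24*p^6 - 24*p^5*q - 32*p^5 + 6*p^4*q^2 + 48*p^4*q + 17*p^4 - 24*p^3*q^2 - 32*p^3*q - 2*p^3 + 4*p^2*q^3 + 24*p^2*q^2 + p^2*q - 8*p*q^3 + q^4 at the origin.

D_{5}

The Hessian of f at 0 has rank 0. Corank 2; j^3 = -p^2*(2*p - q) has shape L^2 M (L != M), so D-series; mu = 5 gives D_5.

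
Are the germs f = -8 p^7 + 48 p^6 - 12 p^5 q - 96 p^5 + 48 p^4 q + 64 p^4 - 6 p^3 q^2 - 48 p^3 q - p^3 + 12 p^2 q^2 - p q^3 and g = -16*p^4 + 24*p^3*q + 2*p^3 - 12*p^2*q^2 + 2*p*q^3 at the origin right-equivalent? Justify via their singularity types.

The Hessian of f at 0 is [[0, 0], [0, 0]] with rank 0, so corank 2. A Groebner basis of the Jacobian ideal J(f) in C{p,q} is {3*p^2/16 + q^4 + q^3/16, p^3, p^2*q - p^2/16 - q^3/48, -p^2/2 + p*q^2 - q^3/6}; counting standard monomials gives mu = 7. Corank 2; j^3 = -p^3 is a perfect cube, so E-series; the 4-jet and mu = 7 give E_7. The Hessian of g at 0 is [[0, 0], [0, 0]] with rank 0, so corank 2. A Groebner basis of the Jacobian ideal J(g) in C{p,q} is {3*p^2/4 + q^4 + q^3/4, p^3, p^2*q - p^2/4 - q^3/12, -p^2 + p*q^2 - q^3/3}; counting standard monomials gives mu = 7. Corank 2; j^3 = 2*p^3 is a perfect cube, so E-series; the 4-jet and mu = 7 give E_7. Both have type E_7, hence right-equivalent.

Yes.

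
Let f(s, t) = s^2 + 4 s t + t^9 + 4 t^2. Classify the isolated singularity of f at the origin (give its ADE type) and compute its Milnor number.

The Hessian of f at 0 has rank 1. Corank 1: A-series; mu = 8 gives A_8.

Type A8, Milnor number mu = 8.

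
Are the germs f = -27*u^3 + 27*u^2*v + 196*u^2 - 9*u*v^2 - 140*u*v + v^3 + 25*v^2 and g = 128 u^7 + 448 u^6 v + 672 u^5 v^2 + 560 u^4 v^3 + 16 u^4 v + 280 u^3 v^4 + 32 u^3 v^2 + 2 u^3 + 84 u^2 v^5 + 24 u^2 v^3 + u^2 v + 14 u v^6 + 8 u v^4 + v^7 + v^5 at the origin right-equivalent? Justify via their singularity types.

No.

The Hessian of f at 0 is [[392, -140], [-140, 50]] with rank 1, so corank 1. A Groebner basis of the Jacobian ideal J(f) in C{u,v} is {v^2, u - 5*v/14}; counting standard monomials gives mu = 2. Corank 1: A-series; mu = 2 gives A_2. The Hessian of g at 0 is [[0, 0], [0, 0]] with rank 0, so corank 2. A Groebner basis of the Jacobian ideal J(g) in C{u,v} is {-u*v/11 + v^4, u*v^2, u^2 + 5*u*v/11}; counting standard monomials gives mu = 6. Corank 2; j^3 = u^2*(2*u + v) has shape L^2 M (L != M), so D-series; mu = 6 gives D_6. f is A_2 but g is D_6, hence not right-equivalent.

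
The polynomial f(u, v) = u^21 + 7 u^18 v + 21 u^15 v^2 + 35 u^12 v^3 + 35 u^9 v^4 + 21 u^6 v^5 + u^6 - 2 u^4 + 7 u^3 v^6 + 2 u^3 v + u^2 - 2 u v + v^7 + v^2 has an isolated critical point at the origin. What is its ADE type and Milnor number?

Type A_6, Milnor number mu = 6.

The Hessian of f at 0 has rank 1. Corank 1: A-series; mu = 6 gives A_6.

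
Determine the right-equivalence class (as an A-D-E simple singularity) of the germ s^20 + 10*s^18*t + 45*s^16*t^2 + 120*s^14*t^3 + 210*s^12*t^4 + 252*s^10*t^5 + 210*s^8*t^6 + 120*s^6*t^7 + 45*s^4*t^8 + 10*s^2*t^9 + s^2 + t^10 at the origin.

A_{9}

The Hessian of f at 0 has rank 1. Corank 1: A-series; mu = 9 gives A_9.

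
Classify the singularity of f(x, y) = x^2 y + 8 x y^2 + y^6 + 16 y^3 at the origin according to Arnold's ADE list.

The Hessian of f at 0 is [[0, 0], [0, 0]] with rank 0, so corank 2. A Groebner basis of the Jacobian ideal J(f) in C{x,y} is {x^2/6 + y^5 - 8*y^2/3, x^3 + 64*y^3, x*y + 4*y^2}; counting standard monomials gives mu = 7. Corank 2; j^3 = y*(x + 4*y)^2 has shape L^2 M (L != M), so D-series; mu = 7 gives D_7.

D_{7}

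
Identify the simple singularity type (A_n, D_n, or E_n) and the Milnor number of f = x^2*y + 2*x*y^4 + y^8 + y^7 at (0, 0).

Type D_{9}, Milnor number mu = 9.

The Hessian of f at 0 is [[0, 0], [0, 0]] with rank 0, so corank 2. A Groebner basis of the Jacobian ideal J(f) in C{x,y} is {x^2*y^2, 8*x^2*y + x^2 + x*y^3, x*y + y^4, x^3}; counting standard monomials gives mu = 9. Corank 2; j^3 = x^2*y has shape L^2 M (L != M), so D-series; mu = 9 gives D_9.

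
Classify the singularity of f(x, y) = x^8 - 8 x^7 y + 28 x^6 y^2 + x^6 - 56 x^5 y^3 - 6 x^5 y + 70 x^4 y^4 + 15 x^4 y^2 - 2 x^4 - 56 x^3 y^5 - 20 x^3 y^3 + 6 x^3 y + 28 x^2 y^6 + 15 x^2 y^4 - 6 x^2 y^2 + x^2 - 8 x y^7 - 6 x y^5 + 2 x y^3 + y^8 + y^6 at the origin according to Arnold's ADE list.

A7

The Hessian of f at 0 has rank 1. Corank 1: A-series; mu = 7 gives A_7.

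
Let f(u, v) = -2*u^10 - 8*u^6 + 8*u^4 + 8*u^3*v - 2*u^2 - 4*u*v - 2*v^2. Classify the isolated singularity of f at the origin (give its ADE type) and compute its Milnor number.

The Hessian of f at 0 is [[-4, -4], [-4, -4]] with rank 1, so corank 1. A Groebner basis of the Jacobian ideal J(f) in C{u,v} is {2*u*v^2 - u/4 + v^5 + 3*v^3/2 - v/4, -u^2/4 + u*v^3 - 3*u*v/4 + v^4/2 - v^2/2, u^3 - u/2 - v/2, u^2*v + u*v^2 + u/6 + v^3/3 + v/6}; counting standard monomials gives mu = 9. Corank 1: A-series; mu = 9 gives A_9.

Type A_9, Milnor number mu = 9.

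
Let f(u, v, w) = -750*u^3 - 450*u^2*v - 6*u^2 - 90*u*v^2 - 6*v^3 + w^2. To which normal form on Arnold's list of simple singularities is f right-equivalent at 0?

The Hessian of f at 0 is [[-12, 0, 0], [0, 0, 0], [0, 0, 2]] with rank 2, so corank 1. A Groebner basis of the Jacobian ideal J(f) in C{u,v,w} is {v^2, u, w}; counting standard monomials gives mu = 2. Corank 1: A-series; mu = 2 gives A_2.

A_{2}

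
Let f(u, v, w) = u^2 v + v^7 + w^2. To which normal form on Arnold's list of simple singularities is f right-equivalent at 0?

D8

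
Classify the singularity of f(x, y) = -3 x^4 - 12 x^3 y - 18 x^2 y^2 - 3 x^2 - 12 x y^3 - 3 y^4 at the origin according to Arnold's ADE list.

A_3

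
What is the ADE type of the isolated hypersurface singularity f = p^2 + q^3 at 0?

A2

The Hessian of f at 0 is [[2, 0], [0, 0]] with rank 1, so corank 1. A Groebner basis of the Jacobian ideal J(f) in C{p,q} is {q^2, p}; counting standard monomials gives mu = 2. Corank 1: A-series; mu = 2 gives A_2.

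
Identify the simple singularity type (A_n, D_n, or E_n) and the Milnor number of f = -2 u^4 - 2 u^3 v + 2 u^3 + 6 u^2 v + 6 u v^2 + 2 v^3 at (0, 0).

Type E7, Milnor number mu = 7.

The Hessian of f at 0 has rank 0. Corank 2; j^3 = 2*(u + v)^3 is a perfect cube, so E-series; the 4-jet and mu = 7 give E_7.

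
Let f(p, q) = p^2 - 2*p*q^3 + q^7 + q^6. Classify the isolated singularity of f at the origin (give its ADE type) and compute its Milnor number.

The Hessian of f at 0 is [[2, 0], [0, 0]] with rank 1, so corank 1. A Groebner basis of the Jacobian ideal J(f) in C{p,q} is {-p + q^3, p^2}; counting standard monomials gives mu = 6. Corank 1: A-series; mu = 6 gives A_6.

Type A_{6}, Milnor number mu = 6.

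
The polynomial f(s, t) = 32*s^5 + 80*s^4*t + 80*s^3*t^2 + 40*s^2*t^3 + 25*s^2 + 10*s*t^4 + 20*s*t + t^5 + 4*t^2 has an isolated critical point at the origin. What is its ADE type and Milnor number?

The Hessian of f at 0 has rank 1. Corank 1: A-series; mu = 4 gives A_4.

Type A_{4}, Milnor number mu = 4.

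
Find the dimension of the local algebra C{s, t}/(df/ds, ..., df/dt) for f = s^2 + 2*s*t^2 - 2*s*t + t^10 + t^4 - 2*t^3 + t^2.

9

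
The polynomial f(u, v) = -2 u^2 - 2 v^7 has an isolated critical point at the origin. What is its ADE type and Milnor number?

Type A_6, Milnor number mu = 6.

The Hessian of f at 0 is [[-4, 0], [0, 0]] with rank 1, so corank 1. A Groebner basis of the Jacobian ideal J(f) in C{u,v} is {v^6, u}; counting standard monomials gives mu = 6. Corank 1: A-series; mu = 6 gives A_6.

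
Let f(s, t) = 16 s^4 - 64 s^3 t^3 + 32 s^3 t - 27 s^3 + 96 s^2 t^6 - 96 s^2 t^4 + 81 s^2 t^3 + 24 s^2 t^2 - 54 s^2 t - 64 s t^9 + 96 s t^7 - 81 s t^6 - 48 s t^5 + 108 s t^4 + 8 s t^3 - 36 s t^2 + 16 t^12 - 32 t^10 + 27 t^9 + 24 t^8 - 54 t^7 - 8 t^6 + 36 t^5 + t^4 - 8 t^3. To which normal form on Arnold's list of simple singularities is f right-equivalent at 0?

The Hessian of f at 0 has rank 0. Corank 2; j^3 = -(3*s + 2*t)^3 is a perfect cube, so E-series; the 4-jet and mu = 6 give E_6.

E_{6}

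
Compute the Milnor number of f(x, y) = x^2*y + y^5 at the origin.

6

The Hessian of f at 0 has rank 0. Corank 2; j^3 = x^2*y has shape L^2 M (L != M), so D-series; mu = 6 gives D_6.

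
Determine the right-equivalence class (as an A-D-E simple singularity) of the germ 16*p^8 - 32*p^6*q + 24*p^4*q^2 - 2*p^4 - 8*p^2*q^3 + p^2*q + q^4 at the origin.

D_5

The Hessian of f at 0 has rank 0. Corank 2; j^3 = p^2*q has shape L^2 M (L != M), so D-series; mu = 5 gives D_5.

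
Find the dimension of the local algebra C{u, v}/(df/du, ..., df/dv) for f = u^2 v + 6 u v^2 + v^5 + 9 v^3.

6

The Hessian of f at 0 is [[0, 0], [0, 0]] with rank 0, so corank 2. A Groebner basis of the Jacobian ideal J(f) in C{u,v} is {u^2/5 + v^4 - 9*v^2/5, u^3 + 27*v^3, u*v + 3*v^2}; counting standard monomials gives mu = 6. Corank 2; j^3 = v*(u + 3*v)^2 has shape L^2 M (L != M), so D-series; mu = 6 gives D_6.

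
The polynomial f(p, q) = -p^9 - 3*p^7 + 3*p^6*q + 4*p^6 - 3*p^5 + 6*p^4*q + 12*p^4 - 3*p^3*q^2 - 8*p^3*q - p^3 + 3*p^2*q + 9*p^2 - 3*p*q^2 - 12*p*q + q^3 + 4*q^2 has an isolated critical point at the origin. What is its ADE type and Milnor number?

Type A2, Milnor number mu = 2.

The Hessian of f at 0 is [[18, -12], [-12, 8]] with rank 1, so corank 1. A Groebner basis of the Jacobian ideal J(f) in C{p,q} is {q^2, p - 2*q/3}; counting standard monomials gives mu = 2. Corank 1: A-series; mu = 2 gives A_2.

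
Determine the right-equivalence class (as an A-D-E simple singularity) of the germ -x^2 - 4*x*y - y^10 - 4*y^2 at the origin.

A_9

The Hessian of f at 0 has rank 1. Corank 1: A-series; mu = 9 gives A_9.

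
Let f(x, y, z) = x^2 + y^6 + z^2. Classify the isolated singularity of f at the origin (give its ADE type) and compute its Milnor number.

Type A_{5}, Milnor number mu = 5.

The Hessian of f at 0 has rank 2. Corank 1: A-series; mu = 5 gives A_5.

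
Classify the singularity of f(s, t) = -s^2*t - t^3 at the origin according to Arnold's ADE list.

D_4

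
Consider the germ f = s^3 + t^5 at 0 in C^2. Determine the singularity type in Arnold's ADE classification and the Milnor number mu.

Type E_8, Milnor number mu = 8.

The Hessian of f at 0 has rank 0. Corank 2; j^3 = s^3 is a perfect cube, so E-series; the 5-jet and mu = 8 give E_8.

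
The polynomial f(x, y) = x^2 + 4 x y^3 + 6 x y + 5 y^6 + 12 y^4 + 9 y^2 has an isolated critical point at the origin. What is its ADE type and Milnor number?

The Hessian of f at 0 has rank 1. Corank 1: A-series; mu = 5 gives A_5.

Type A5, Milnor number mu = 5.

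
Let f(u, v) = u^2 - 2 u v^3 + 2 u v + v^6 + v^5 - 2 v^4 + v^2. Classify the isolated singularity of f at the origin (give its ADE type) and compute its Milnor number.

The Hessian of f at 0 is [[2, 2], [2, 2]] with rank 1, so corank 1. A Groebner basis of the Jacobian ideal J(f) in C{u,v} is {-u + v^3 - v, u^2 - v^2, u*v + v^2}; counting standard monomials gives mu = 4. Corank 1: A-series; mu = 4 gives A_4.

Type A4, Milnor number mu = 4.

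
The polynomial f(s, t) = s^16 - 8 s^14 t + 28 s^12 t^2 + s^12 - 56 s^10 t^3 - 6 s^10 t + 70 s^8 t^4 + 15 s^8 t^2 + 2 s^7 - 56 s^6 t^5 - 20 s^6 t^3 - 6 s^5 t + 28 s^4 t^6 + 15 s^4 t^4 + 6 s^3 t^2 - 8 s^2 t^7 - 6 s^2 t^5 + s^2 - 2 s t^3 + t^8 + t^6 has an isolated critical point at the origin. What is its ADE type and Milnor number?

Type A_{7}, Milnor number mu = 7.

The Hessian of f at 0 has rank 1. Corank 1: A-series; mu = 7 gives A_7.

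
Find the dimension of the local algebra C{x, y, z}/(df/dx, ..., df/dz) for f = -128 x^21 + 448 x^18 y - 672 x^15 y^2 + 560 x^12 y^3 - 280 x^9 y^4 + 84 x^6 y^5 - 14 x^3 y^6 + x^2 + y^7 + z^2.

6

The Hessian of f at 0 has rank 2. Corank 1: A-series; mu = 6 gives A_6.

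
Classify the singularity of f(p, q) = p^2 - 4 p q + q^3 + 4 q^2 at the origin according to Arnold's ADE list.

A_{2}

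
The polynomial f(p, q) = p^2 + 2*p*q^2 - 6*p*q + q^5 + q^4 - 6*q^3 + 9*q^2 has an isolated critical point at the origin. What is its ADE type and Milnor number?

The Hessian of f at 0 has rank 1. Corank 1: A-series; mu = 4 gives A_4.

Type A4, Milnor number mu = 4.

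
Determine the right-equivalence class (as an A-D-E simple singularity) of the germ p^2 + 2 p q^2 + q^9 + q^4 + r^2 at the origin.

The Hessian of f at 0 is [[2, 0, 0], [0, 0, 0], [0, 0, 2]] with rank 2, so corank 1. A Groebner basis of the Jacobian ideal J(f) in C{p,q,r} is {p^4, p + q^2, r}; counting standard monomials gives mu = 8. Corank 1: A-series; mu = 8 gives A_8.

A8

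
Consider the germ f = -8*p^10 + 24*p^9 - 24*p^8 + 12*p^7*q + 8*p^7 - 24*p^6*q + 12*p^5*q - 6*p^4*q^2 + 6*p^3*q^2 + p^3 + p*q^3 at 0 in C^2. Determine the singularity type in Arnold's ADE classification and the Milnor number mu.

Type E_7, Milnor number mu = 7.

The Hessian of f at 0 has rank 0. Corank 2; j^3 = p^3 is a perfect cube, so E-series; the 4-jet and mu = 7 give E_7.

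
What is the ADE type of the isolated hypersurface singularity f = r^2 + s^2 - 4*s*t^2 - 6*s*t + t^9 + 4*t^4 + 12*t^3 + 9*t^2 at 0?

A_8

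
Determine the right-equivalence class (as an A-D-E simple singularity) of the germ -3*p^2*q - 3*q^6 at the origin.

The Hessian of f at 0 has rank 0. Corank 2; j^3 = -3*p^2*q has shape L^2 M (L != M), so D-series; mu = 7 gives D_7.

D_{7}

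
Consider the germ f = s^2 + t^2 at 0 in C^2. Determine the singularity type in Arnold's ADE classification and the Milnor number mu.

Type A1, Milnor number mu = 1.

The Hessian of f at 0 is [[2, 0], [0, 2]] with rank 2, so corank 0. A Groebner basis of the Jacobian ideal J(f) in C{s,t} is {s, t}; counting standard monomials gives mu = 1. Corank 0: nondegenerate Morse point, so A_1.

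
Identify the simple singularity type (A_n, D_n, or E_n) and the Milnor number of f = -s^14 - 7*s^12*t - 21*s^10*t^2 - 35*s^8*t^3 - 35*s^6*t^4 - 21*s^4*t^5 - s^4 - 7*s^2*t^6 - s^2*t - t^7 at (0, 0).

Type D_{8}, Milnor number mu = 8.

The Hessian of f at 0 is [[0, 0], [0, 0]] with rank 0, so corank 2. A Groebner basis of the Jacobian ideal J(f) in C{s,t} is {s^2/7 + t^6, s^3, s*t}; counting standard monomials gives mu = 8. Corank 2; j^3 = -s^2*t has shape L^2 M (L != M), so D-series; mu = 8 gives D_8.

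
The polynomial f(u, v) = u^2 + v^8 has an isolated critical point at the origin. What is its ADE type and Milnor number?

Type A_{7}, Milnor number mu = 7.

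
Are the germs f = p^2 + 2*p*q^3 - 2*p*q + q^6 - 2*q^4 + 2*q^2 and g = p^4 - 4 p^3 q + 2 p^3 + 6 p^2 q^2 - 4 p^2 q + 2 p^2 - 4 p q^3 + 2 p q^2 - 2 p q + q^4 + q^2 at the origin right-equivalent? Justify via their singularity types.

The Hessian of f at 0 has rank 2. Corank 0: nondegenerate Morse point, so A_1. The Hessian of g at 0 has rank 2. Corank 0: nondegenerate Morse point, so A_1. Both have type A_1, hence right-equivalent.

Yes.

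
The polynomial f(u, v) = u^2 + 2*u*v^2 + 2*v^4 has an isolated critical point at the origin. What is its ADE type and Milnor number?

Type A_3, Milnor number mu = 3.

The Hessian of f at 0 has rank 1. Corank 1: A-series; mu = 3 gives A_3.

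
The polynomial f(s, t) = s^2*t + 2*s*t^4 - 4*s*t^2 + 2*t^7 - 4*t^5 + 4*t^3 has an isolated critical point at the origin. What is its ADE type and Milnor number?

The Hessian of f at 0 has rank 0. Corank 2; j^3 = t*(s - 2*t)^2 has shape L^2 M (L != M), so D-series; mu = 8 gives D_8.

Type D_{8}, Milnor number mu = 8.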